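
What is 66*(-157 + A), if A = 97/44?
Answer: -20433/2 ≈ -10217.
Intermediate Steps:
A = 97/44 (A = 97*(1/44) = 97/44 ≈ 2.2045)
66*(-157 + A) = 66*(-157 + 97/44) = 66*(-6811/44) = -20433/2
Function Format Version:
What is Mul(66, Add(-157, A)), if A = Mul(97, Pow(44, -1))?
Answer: Rational(-20433, 2) ≈ -10217.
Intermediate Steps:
A = Rational(97, 44) (A = Mul(97, Rational(1, 44)) = Rational(97, 44) ≈ 2.2045)
Mul(66, Add(-157, A)) = Mul(66, Add(-157, Rational(97, 44))) = Mul(66, Rational(-6811, 44)) = Rational(-20433, 2)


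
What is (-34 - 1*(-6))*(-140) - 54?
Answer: 3866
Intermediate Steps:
(-34 - 1*(-6))*(-140) - 54 = (-34 + 6)*(-140) - 54 = -28*(-140) - 54 = 3920 - 54 = 3866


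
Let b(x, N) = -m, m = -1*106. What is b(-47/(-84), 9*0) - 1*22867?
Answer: -22761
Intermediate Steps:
m = -106
b(x, N) = 106 (b(x, N) = -1*(-106) = 106)
b(-47/(-84), 9*0) - 1*22867 = 106 - 1*22867 = 106 - 22867 = -22761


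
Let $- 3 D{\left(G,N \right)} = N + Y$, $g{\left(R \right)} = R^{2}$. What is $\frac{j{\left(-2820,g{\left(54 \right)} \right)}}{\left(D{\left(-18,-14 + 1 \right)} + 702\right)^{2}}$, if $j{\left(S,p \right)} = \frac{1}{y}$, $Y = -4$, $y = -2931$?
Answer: $- \frac{3}{4403465033} \approx -6.8128 \cdot 10^{-10}$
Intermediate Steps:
$D{\left(G,N \right)} = \frac{4}{3} - \frac{N}{3}$ ($D{\left(G,N \right)} = - \frac{N - 4}{3} = - \frac{-4 + N}{3} = \frac{4}{3} - \frac{N}{3}$)
$j{\left(S,p \right)} = - \frac{1}{2931}$ ($j{\left(S,p \right)} = \frac{1}{-2931} = - \frac{1}{2931}$)
$\frac{j{\left(-2820,g{\left(54 \right)} \right)}}{\left(D{\left(-18,-14 + 1 \right)} + 702\right)^{2}} = - \frac{1}{2931 \left(\left(\frac{4}{3} - \frac{-14 + 1}{3}\right) + 702\right)^{2}} = - \frac{1}{2931 \left(\left(\frac{4}{3} - - \frac{13}{3}\right) + 702\right)^{2}} = - \frac{1}{2931 \left(\left(\frac{4}{3} + \frac{13}{3}\right) + 702\right)^{2}} = - \frac{1}{2931 \left(\frac{17}{3} + 702\right)^{2}} = - \frac{1}{2931 \left(\frac{2123}{3}\right)^{2}} = - \frac{1}{2931 \cdot \frac{4507129}{9}} = \left(- \frac{1}{2931}\right) \frac{9}{4507129} = - \frac{3}{4403465033}$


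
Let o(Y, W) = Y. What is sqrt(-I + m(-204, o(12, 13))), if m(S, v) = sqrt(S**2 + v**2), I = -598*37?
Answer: sqrt(22126 + 12*sqrt(290)) ≈ 149.43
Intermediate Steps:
I = -22126
sqrt(-I + m(-204, o(12, 13))) = sqrt(-1*(-22126) + sqrt((-204)**2 + 12**2)) = sqrt(22126 + sqrt(41616 + 144)) = sqrt(22126 + sqrt(41760)) = sqrt(22126 + 12*sqrt(290))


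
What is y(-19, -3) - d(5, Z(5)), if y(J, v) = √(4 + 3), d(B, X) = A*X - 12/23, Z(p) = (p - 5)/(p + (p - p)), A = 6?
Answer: 12/23 + √7 ≈ 3.1675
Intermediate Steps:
Z(p) = (-5 + p)/p (Z(p) = (-5 + p)/(p + 0) = (-5 + p)/p)
d(B, X) = -12/23 + 6*X (d(B, X) = 6*X - 12/23 = -12/23 + 6*X)
y(J, v) = √7
y(-19, -3) - d(5, Z(5)) = √7 - (-12/23 + 6*((-5 + 5)/5)) = √7 - (-12/23 + 6*((⅕)*0)) = √7 - (-12/23 + 6*0) = √7 - (-12/23 + 0) = √7 - 1*(-12/23) = √7 + 12/23 = 12/23 + √7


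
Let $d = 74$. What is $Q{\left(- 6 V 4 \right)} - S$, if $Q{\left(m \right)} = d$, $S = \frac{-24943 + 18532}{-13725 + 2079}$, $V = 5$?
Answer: $\frac{285131}{3882} \approx 73.449$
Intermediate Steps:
$S = \frac{2137}{3882}$ ($S = - \frac{6411}{-11646} = \left(-6411\right) \left(- \frac{1}{11646}\right) = \frac{2137}{3882} \approx 0.55049$)
$Q{\left(m \right)} = 74$
$Q{\left(- 6 V 4 \right)} - S = 74 - \frac{2137}{3882} = \frac{285131}{3882}$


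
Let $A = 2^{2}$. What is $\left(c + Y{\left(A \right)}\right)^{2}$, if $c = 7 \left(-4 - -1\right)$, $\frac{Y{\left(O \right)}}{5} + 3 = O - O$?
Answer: $1296$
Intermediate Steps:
$A = 4$
$Y{\left(O \right)} = -15$ ($Y{\left(O \right)} = -15 + 5 \left(O - O\right) = -15 + 5 \cdot 0 = -15 + 0 = -15$)
$c = -21$ ($c = 7 \left(-4 + \left(-3 + 4\right)\right) = 7 \left(-4 + 1\right) = 7 \left(-3\right) = -21$)
$\left(c + Y{\left(A \right)}\right)^{2} = \left(-21 - 15\right)^{2} = \left(-36\right)^{2} = 1296$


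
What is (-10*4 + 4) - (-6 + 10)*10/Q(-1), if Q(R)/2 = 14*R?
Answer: -242/7 ≈ -34.571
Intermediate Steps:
Q(R) = 28*R (Q(R) = 2*(14*R) = 28*R)
(-10*4 + 4) - (-6 + 10)*10/Q(-1) = (-10*4 + 4) - (-6 + 10)*10/(28*(-1)) = (-40 + 4) - 4*10/(-28) = -36 - 40*(-1)/28 = -36 - 1*(-10/7) = -36 + 10/7 = -242/7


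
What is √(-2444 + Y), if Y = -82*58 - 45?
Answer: 3*I*√805 ≈ 85.118*I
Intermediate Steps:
Y = -4801 (Y = -4756 - 45 = -4801)
√(-2444 + Y) = √(-2444 - 4801) = √(-7245) = 3*I*√805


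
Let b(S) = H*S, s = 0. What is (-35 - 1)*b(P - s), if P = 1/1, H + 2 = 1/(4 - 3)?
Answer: 36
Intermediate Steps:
H = -1 (H = -2 + 1/(4 - 3) = -2 + 1/1 = -2 + 1 = -1)
P = 1
b(S) = -S
(-35 - 1)*b(P - s) = (-35 - 1)*(-(1 - 1*0)) = -(-36)*(1 + 0) = -(-36) = -36*(-1) = 36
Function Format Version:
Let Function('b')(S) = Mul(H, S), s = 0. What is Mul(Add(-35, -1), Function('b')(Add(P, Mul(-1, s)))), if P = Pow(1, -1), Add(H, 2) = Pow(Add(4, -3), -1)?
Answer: 36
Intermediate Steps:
H = -1 (H = Add(-2, Pow(Add(4, -3), -1)) = Add(-2, Pow(1, -1)) = Add(-2, 1) = -1)
P = 1
Function('b')(S) = Mul(-1, S)
Mul(Add(-35, -1), Function('b')(Add(P, Mul(-1, s)))) = Mul(Add(-35, -1), Mul(-1, Add(1, Mul(-1, 0)))) = Mul(-36, Mul(-1, Add(1, 0))) = Mul(-36, Mul(-1, 1)) = Mul(-36, -1) = 36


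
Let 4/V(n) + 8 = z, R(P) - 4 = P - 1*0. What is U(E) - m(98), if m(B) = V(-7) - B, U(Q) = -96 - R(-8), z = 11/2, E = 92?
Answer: 38/5 ≈ 7.6000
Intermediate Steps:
R(P) = 4 + P (R(P) = 4 + (P - 1*0) = 4 + (P + 0) = 4 + P)
z = 11/2 (z = 11*(1/2) = 11/2 ≈ 5.5000)
V(n) = -8/5 (V(n) = 4/(-8 + 11/2) = 4/(-5/2) = 4*(-2/5) = -8/5)
U(Q) = -92 (U(Q) = -96 - (4 - 8) = -96 - 1*(-4) = -96 + 4 = -92)
m(B) = -8/5 - B
U(E) - m(98) = -92 - (-8/5 - 1*98) = -92 - (-8/5 - 98) = -92 - 1*(-498/5) = -92 + 498/5 = 38/5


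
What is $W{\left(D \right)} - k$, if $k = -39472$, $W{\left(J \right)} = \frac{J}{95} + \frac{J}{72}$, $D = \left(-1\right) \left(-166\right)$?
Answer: $\frac{135008101}{3420} \approx 39476.0$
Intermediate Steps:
$D = 166$
$W{\left(J \right)} = \frac{167 J}{6840}$ ($W{\left(J \right)} = J \frac{1}{95} + J \frac{1}{72} = \frac{J}{95} + \frac{J}{72} = \frac{167 J}{6840}$)
$W{\left(D \right)} - k = \frac{167}{6840} \cdot 166 - -39472 = \frac{13861}{3420} + 39472 = \frac{135008101}{3420}$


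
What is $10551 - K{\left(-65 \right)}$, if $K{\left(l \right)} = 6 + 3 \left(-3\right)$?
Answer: $10554$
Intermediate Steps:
$K{\left(l \right)} = -3$ ($K{\left(l \right)} = 6 - 9 = -3$)
$10551 - K{\left(-65 \right)} = 10551 - -3 = 10551 + 3 = 10554$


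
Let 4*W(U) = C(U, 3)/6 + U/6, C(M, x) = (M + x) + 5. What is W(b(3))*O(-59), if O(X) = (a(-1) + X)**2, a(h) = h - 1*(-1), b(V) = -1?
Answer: 3481/4 ≈ 870.25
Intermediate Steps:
C(M, x) = 5 + M + x
a(h) = 1 + h (a(h) = h + 1 = 1 + h)
O(X) = X**2 (O(X) = ((1 - 1) + X)**2 = (0 + X)**2 = X**2)
W(U) = 1/3 + U/12 (W(U) = ((5 + U + 3)/6 + U/6)/4 = ((8 + U)*(1/6) + U*(1/6))/4 = ((4/3 + U/6) + U/6)/4 = (4/3 + U/3)/4 = 1/3 + U/12)
W(b(3))*O(-59) = (1/3 + (1/12)*(-1))*(-59)**2 = (1/3 - 1/12)*3481 = (1/4)*3481 = 3481/4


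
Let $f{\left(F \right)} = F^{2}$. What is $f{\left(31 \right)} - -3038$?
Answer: $3999$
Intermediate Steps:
$f{\left(31 \right)} - -3038 = 31^{2} - -3038 = 961 + 3038 = 3999$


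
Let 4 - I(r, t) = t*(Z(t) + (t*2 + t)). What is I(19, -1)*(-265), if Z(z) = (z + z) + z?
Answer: 530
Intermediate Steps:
Z(z) = 3*z (Z(z) = 2*z + z = 3*z)
I(r, t) = 4 - 6*t² (I(r, t) = 4 - t*(3*t + (t*2 + t)) = 4 - t*(3*t + (2*t + t)) = 4 - t*(3*t + 3*t) = 4 - t*6*t = 4 - 6*t²)
I(19, -1)*(-265) = (4 - 6*(-1)²)*(-265) = (4 - 6*1)*(-265) = (4 - 6)*(-265) = -2*(-265) = 530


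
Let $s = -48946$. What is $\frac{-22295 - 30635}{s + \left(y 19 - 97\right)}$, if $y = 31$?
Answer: $\frac{26465}{24227} \approx 1.0924$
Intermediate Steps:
$\frac{-22295 - 30635}{s + \left(y 19 - 97\right)} = \frac{-22295 - 30635}{-48946 + \left(31 \cdot 19 - 97\right)} = - \frac{52930}{-48946 + \left(589 - 97\right)} = - \frac{52930}{-48946 + 492} = - \frac{52930}{-48454} = \left(-52930\right) \left(- \frac{1}{48454}\right) = \frac{26465}{24227}$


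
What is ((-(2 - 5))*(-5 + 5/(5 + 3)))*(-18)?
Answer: 945/4 ≈ 236.25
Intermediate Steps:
((-(2 - 5))*(-5 + 5/(5 + 3)))*(-18) = ((-1*(-3))*(-5 + 5/8))*(-18) = (3*(-5 + 5*(1/8)))*(-18) = (3*(-5 + 5/8))*(-18) = (3*(-35/8))*(-18) = -105/8*(-18) = 945/4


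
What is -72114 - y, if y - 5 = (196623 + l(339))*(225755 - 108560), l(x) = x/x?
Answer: -23043421799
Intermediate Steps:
l(x) = 1
y = 23043349685 (y = 5 + (196623 + 1)*(225755 - 108560) = 5 + 196624*117195 = 5 + 23043349680 = 23043349685)
-72114 - y = -72114 - 1*23043349685 = -72114 - 23043349685 = -23043421799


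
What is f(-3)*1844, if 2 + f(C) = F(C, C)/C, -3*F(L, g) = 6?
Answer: -7376/3 ≈ -2458.7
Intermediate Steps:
F(L, g) = -2 (F(L, g) = -⅓*6 = -2)
f(C) = -2 - 2/C
f(-3)*1844 = (-2 - 2/(-3))*1844 = (-2 - 2*(-⅓))*1844 = (-2 + ⅔)*1844 = -4/3*1844 = -7376/3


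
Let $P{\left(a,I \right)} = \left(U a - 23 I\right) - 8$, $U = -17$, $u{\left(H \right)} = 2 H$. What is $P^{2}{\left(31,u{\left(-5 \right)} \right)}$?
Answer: $93025$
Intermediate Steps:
$P{\left(a,I \right)} = -8 - 23 I - 17 a$ ($P{\left(a,I \right)} = \left(- 17 a - 23 I\right) - 8 = \left(- 23 I - 17 a\right) - 8 = -8 - 23 I - 17 a$)
$P^{2}{\left(31,u{\left(-5 \right)} \right)} = \left(-8 - 23 \cdot 2 \left(-5\right) - 527\right)^{2} = \left(-8 - -230 - 527\right)^{2} = \left(-8 + 230 - 527\right)^{2} = \left(-305\right)^{2} = 93025$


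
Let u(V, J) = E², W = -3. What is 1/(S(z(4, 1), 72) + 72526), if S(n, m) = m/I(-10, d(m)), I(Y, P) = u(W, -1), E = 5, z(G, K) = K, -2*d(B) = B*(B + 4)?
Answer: 25/1813222 ≈ 1.3788e-5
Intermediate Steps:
d(B) = -B*(4 + B)/2 (d(B) = -B*(B + 4)/2 = -B*(4 + B)/2)
u(V, J) = 25 (u(V, J) = 5² = 25)
I(Y, P) = 25
S(n, m) = m/25
1/(S(z(4, 1), 72) + 72526) = 1/((1/25)*72 + 72526) = 1/(72/25 + 72526) = 1/(1813222/25) = 25/1813222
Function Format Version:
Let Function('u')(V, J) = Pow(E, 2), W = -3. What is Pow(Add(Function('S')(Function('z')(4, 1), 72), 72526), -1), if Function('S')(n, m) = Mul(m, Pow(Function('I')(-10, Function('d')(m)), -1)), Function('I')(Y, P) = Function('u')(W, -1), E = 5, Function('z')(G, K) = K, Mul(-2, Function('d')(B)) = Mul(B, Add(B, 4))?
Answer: Rational(25, 1813222) ≈ 1.3788e-5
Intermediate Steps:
Function('d')(B) = Mul(Rational(-1, 2), B, Add(4, B)) (Function('d')(B) = Mul(Rational(-1, 2), Mul(B, Add(B, 4))) = Mul(Rational(-1, 2), Mul(B, Add(4, B))) = Mul(Rational(-1, 2), B, Add(4, B)))
Function('u')(V, J) = 25 (Function('u')(V, J) = Pow(5, 2) = 25)
Function('I')(Y, P) = 25
Function('S')(n, m) = Mul(Rational(1, 25), m) (Function('S')(n, m) = Mul(m, Pow(25, -1)) = Mul(m, Rational(1, 25)) = Mul(Rational(1, 25), m))
Pow(Add(Function('S')(Function('z')(4, 1), 72), 72526), -1) = Pow(Add(Mul(Rational(1, 25), 72), 72526), -1) = Pow(Add(Rational(72, 25), 72526), -1) = Pow(Rational(1813222, 25), -1) = Rational(25, 1813222)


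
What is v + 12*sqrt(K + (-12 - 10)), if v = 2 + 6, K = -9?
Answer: 8 + 12*I*sqrt(31) ≈ 8.0 + 66.813*I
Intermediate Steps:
v = 8
v + 12*sqrt(K + (-12 - 10)) = 8 + 12*sqrt(-9 + (-12 - 10)) = 8 + 12*sqrt(-9 - 22) = 8 + 12*sqrt(-31) = 8 + 12*(I*sqrt(31)) = 8 + 12*I*sqrt(31)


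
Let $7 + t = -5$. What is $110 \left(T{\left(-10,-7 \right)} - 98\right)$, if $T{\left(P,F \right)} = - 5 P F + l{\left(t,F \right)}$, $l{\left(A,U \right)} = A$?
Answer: $-50600$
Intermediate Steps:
$t = -12$ ($t = -7 - 5 = -12$)
$T{\left(P,F \right)} = -12 - 5 F P$ ($T{\left(P,F \right)} = - 5 P F - 12 = - 5 F P - 12 = -12 - 5 F P$)
$110 \left(T{\left(-10,-7 \right)} - 98\right) = 110 \left(\left(-12 - \left(-35\right) \left(-10\right)\right) - 98\right) = 110 \left(\left(-12 - 350\right) - 98\right) = 110 \left(-362 - 98\right) = 110 \left(-460\right) = -50600$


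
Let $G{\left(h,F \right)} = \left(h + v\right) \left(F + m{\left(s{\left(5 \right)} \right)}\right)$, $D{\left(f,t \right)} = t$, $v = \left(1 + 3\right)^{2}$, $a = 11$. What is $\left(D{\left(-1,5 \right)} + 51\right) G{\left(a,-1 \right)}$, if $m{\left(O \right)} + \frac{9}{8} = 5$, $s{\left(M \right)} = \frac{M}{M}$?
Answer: $4347$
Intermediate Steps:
$s{\left(M \right)} = 1$
$v = 16$ ($v = 4^{2} = 16$)
$m{\left(O \right)} = \frac{31}{8}$ ($m{\left(O \right)} = - \frac{9}{8} + 5 = \frac{31}{8}$)
$G{\left(h,F \right)} = \left(16 + h\right) \left(\frac{31}{8} + F\right)$ ($G{\left(h,F \right)} = \left(h + 16\right) \left(F + \frac{31}{8}\right) = \left(16 + h\right) \left(\frac{31}{8} + F\right)$)
$\left(D{\left(-1,5 \right)} + 51\right) G{\left(a,-1 \right)} = \left(5 + 51\right) \left(62 + 16 \left(-1\right) + \frac{31}{8} \cdot 11 - 11\right) = 56 \left(62 - 16 + \frac{341}{8} - 11\right) = 56 \cdot \frac{621}{8} = 4347$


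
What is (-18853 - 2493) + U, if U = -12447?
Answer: -33793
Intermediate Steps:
(-18853 - 2493) + U = (-18853 - 2493) - 12447 = -21346 - 12447 = -33793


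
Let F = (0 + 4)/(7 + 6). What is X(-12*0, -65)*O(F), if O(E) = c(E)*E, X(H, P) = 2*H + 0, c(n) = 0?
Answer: 0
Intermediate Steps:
X(H, P) = 2*H
F = 4/13 ≈ 0.30769
O(E) = 0 (O(E) = 0*E = 0)
X(-12*0, -65)*O(F) = (2*(-12*0))*0 = (2*0)*0 = 0*0 = 0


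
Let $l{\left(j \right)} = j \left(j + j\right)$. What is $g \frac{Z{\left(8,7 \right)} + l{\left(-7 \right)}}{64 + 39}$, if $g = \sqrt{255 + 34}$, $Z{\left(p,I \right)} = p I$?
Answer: $\frac{2618}{103} \approx 25.417$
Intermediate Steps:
$Z{\left(p,I \right)} = I p$
$g = 17$ ($g = \sqrt{289} = 17$)
$l{\left(j \right)} = 2 j^{2}$ ($l{\left(j \right)} = j 2 j = 2 j^{2}$)
$g \frac{Z{\left(8,7 \right)} + l{\left(-7 \right)}}{64 + 39} = 17 \frac{7 \cdot 8 + 2 \left(-7\right)^{2}}{64 + 39} = 17 \frac{56 + 2 \cdot 49}{103} = 17 \frac{56 + 98}{103} = 17 \cdot \frac{1}{103} \cdot 154 = 17 \cdot \frac{154}{103} = \frac{2618}{103}$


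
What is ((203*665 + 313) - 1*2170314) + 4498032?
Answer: 2463026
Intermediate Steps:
((203*665 + 313) - 1*2170314) + 4498032 = ((134995 + 313) - 2170314) + 4498032 = (135308 - 2170314) + 4498032 = -2035006 + 4498032 = 2463026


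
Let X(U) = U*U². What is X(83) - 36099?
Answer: 535688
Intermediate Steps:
X(U) = U³
X(83) - 36099 = 83³ - 36099 = 571787 - 36099 = 535688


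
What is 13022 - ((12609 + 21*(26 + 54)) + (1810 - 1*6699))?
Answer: 3622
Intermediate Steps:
13022 - ((12609 + 21*(26 + 54)) + (1810 - 1*6699)) = 13022 - ((12609 + 21*80) + (1810 - 6699)) = 13022 - ((12609 + 1680) - 4889) = 13022 - (14289 - 4889) = 13022 - 1*9400 = 13022 - 9400 = 3622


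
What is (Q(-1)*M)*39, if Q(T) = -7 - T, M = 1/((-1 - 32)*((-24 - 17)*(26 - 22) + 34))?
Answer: -3/55 ≈ -0.054545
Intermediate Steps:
M = 1/4290 (M = 1/(-33*(-41*4 + 34)) = 1/(-33*(-164 + 34)) = 1/(-33*(-130)) = 1/4290 ≈ 0.00023310)
(Q(-1)*M)*39 = ((-7 - 1*(-1))*(1/4290))*39 = ((-7 + 1)*(1/4290))*39 = -6*1/4290*39 = -1/715*39 = -3/55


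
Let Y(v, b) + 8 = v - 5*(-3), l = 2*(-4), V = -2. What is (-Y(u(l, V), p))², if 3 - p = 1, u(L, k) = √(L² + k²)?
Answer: 117 + 28*√17 ≈ 232.45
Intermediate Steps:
l = -8
p = 2 (p = 3 - 1*1 = 3 - 1 = 2)
Y(v, b) = 7 + v (Y(v, b) = -8 + (v - 5*(-3)) = -8 + (v + 15) = -8 + (15 + v) = 7 + v)
(-Y(u(l, V), p))² = (-(7 + √((-8)² + (-2)²)))² = (-(7 + √(64 + 4)))² = (-(7 + √68))² = (-(7 + 2*√17))² = (-7 - 2*√17)²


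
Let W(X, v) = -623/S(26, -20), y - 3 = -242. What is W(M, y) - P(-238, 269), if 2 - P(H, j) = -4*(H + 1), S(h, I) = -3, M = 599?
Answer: 3461/3 ≈ 1153.7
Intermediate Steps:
y = -239 (y = 3 - 242 = -239)
P(H, j) = 6 + 4*H (P(H, j) = 2 - (-4)*(H + 1) = 2 - (-4)*(1 + H) = 2 - (-4 - 4*H) = 2 + (4 + 4*H) = 6 + 4*H)
W(X, v) = 623/3 (W(X, v) = -623/(-3) = -623*(-⅓) = 623/3)
W(M, y) - P(-238, 269) = 623/3 - (6 + 4*(-238)) = 623/3 - (6 - 952) = 623/3 - 1*(-946) = 623/3 + 946 = 3461/3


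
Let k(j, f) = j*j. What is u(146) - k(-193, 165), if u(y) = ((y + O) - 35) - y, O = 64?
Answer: -37220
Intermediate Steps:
u(y) = 29 (u(y) = ((y + 64) - 35) - y = ((64 + y) - 35) - y = (29 + y) - y = 29)
k(j, f) = j²
u(146) - k(-193, 165) = 29 - 1*(-193)² = 29 - 1*37249 = 29 - 37249 = -37220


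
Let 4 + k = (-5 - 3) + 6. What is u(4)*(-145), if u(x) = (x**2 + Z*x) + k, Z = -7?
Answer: 2610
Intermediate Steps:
k = -6 (k = -4 + ((-5 - 3) + 6) = -4 + (-8 + 6) = -4 - 2 = -6)
u(x) = -6 + x**2 - 7*x (u(x) = (x**2 - 7*x) - 6 = -6 + x**2 - 7*x)
u(4)*(-145) = (-6 + 4**2 - 7*4)*(-145) = (-6 + 16 - 28)*(-145) = -18*(-145) = 2610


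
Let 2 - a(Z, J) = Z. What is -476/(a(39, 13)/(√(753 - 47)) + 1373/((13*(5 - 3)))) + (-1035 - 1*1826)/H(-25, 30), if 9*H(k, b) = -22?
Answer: 16990809450467/14629731930 - 5952856*√706/664987815 ≈ 1161.2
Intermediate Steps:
a(Z, J) = 2 - Z
H(k, b) = -22/9 (H(k, b) = (⅑)*(-22) = -22/9)
-476/(a(39, 13)/(√(753 - 47)) + 1373/((13*(5 - 3)))) + (-1035 - 1*1826)/H(-25, 30) = -476/((2 - 1*39)/(√(753 - 47)) + 1373/((13*(5 - 3)))) + (-1035 - 1*1826)/(-22/9) = -476/((2 - 39)/(√706) + 1373/((13*2))) + (-1035 - 1826)*(-9/22) = -476/(-37*√706/706 + 1373/26) - 2861*(-9/22) = -476/(-37*√706/706 + 1373*(1/26)) + 25749/22 = -476/(-37*√706/706 + 1373/26) + 25749/22 = -476/(1373/26 - 37*√706/706) + 25749/22 = 25749/22 - 476/(1373/26 - 37*√706/706)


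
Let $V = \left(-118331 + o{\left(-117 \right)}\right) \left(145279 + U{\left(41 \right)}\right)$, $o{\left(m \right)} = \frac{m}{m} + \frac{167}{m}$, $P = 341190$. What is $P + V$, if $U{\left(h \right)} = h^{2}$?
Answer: $- \frac{2034588508690}{117} \approx -1.739 \cdot 10^{10}$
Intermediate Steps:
$o{\left(m \right)} = 1 + \frac{167}{m}$
$V = - \frac{2034628427920}{117}$ ($V = \left(-118331 + \frac{167 - 117}{-117}\right) \left(145279 + 41^{2}\right) = \left(-118331 - \frac{50}{117}\right) \left(145279 + 1681\right) = \left(-118331 - \frac{50}{117}\right) 146960 = \left(- \frac{13844777}{117}\right) 146960 = - \frac{2034628427920}{117} \approx -1.739 \cdot 10^{10}$)
$P + V = 341190 - \frac{2034628427920}{117} = - \frac{2034588508690}{117}$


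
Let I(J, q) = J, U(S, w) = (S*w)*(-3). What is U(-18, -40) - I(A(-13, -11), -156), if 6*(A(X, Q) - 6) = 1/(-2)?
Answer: -25991/12 ≈ -2165.9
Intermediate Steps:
A(X, Q) = 71/12 (A(X, Q) = 6 + (⅙)/(-2) = 6 + (⅙)*(-½) = 6 - 1/12 = 71/12)
U(S, w) = -3*S*w
U(-18, -40) - I(A(-13, -11), -156) = -3*(-18)*(-40) - 1*71/12 = -2160 - 71/12 = -25991/12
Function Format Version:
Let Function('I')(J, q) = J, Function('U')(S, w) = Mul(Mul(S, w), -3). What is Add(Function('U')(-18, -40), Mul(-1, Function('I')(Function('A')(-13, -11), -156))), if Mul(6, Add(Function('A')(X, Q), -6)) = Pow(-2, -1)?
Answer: Rational(-25991, 12) ≈ -2165.9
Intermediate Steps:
Function('A')(X, Q) = Rational(71, 12) (Function('A')(X, Q) = Add(6, Mul(Rational(1, 6), Pow(-2, -1))) = Add(6, Mul(Rational(1, 6), Rational(-1, 2))) = Add(6, Rational(-1, 12)) = Rational(71, 12))
Function('U')(S, w) = Mul(-3, S, w)
Add(Function('U')(-18, -40), Mul(-1, Function('I')(Function('A')(-13, -11), -156))) = Add(Mul(-3, -18, -40), Mul(-1, Rational(71, 12))) = Add(-2160, Rational(-71, 12)) = Rational(-25991, 12)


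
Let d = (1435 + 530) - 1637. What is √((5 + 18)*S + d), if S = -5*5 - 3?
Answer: 2*I*√79 ≈ 17.776*I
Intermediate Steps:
d = 328 (d = 1965 - 1637 = 328)
S = -28 (S = -25 - 3 = -28)
√((5 + 18)*S + d) = √((5 + 18)*(-28) + 328) = √(23*(-28) + 328) = √(-644 + 328) = √(-316) = 2*I*√79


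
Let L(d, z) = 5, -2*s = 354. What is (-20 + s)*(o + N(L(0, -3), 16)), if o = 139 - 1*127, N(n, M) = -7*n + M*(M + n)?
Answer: -61661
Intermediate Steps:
s = -177 (s = -½*354 = -177)
o = 12 (o = 139 - 127 = 12)
(-20 + s)*(o + N(L(0, -3), 16)) = (-20 - 177)*(12 + (16² - 7*5 + 16*5)) = -197*(12 + (256 - 35 + 80)) = -197*(12 + 301) = -197*313 = -61661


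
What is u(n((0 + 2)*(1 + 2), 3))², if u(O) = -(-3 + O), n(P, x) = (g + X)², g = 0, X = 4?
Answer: 169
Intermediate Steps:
n(P, x) = 16 (n(P, x) = (0 + 4)² = 4² = 16)
u(O) = 3 - O (u(O) = -(-3 + O) = 3 - O)
u(n((0 + 2)*(1 + 2), 3))² = (3 - 1*16)² = (3 - 16)² = (-13)² = 169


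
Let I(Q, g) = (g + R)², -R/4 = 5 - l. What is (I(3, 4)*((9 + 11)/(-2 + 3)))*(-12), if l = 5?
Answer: -3840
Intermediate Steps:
R = 0 (R = -4*(5 - 1*5) = -4*(5 - 5) = -4*0 = 0)
I(Q, g) = g² (I(Q, g) = (g + 0)² = g²)
(I(3, 4)*((9 + 11)/(-2 + 3)))*(-12) = (4²*((9 + 11)/(-2 + 3)))*(-12) = (16*(20/1))*(-12) = (16*(20*1))*(-12) = (16*20)*(-12) = 320*(-12) = -3840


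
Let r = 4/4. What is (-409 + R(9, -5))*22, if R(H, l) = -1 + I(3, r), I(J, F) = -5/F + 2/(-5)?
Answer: -45694/5 ≈ -9138.8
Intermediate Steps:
r = 1 (r = 4*(1/4) = 1)
I(J, F) = -2/5 - 5/F (I(J, F) = -5/F + 2*(-1/5) = -5/F - 2/5 = -2/5 - 5/F)
R(H, l) = -32/5 (R(H, l) = -1 + (-2/5 - 5/1) = -1 + (-2/5 - 5*1) = -1 + (-2/5 - 5) = -1 - 27/5 = -32/5)
(-409 + R(9, -5))*22 = (-409 - 32/5)*22 = -2077/5*22 = -45694/5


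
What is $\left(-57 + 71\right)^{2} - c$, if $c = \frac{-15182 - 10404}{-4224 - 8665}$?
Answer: $\frac{2500658}{12889} \approx 194.01$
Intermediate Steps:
$c = \frac{25586}{12889}$ ($c = - \frac{25586}{-12889} = \left(-25586\right) \left(- \frac{1}{12889}\right) = \frac{25586}{12889} \approx 1.9851$)
$\left(-57 + 71\right)^{2} - c = \left(-57 + 71\right)^{2} - \frac{25586}{12889} = 14^{2} - \frac{25586}{12889} = 196 - \frac{25586}{12889} = \frac{2500658}{12889}$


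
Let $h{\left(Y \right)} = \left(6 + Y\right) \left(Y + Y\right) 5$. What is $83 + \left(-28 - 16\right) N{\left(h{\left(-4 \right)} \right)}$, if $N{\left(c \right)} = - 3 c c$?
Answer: $844883$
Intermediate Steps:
$h{\left(Y \right)} = 10 Y \left(6 + Y\right)$ ($h{\left(Y \right)} = \left(6 + Y\right) 2 Y 5 = \left(6 + Y\right) 10 Y = 10 Y \left(6 + Y\right)$)
$N{\left(c \right)} = - 3 c^{2}$
$83 + \left(-28 - 16\right) N{\left(h{\left(-4 \right)} \right)} = 83 + \left(-28 - 16\right) \left(- 3 \left(10 \left(-4\right) \left(6 - 4\right)\right)^{2}\right) = 83 + \left(-28 - 16\right) \left(- 3 \left(10 \left(-4\right) 2\right)^{2}\right) = 83 - 44 \left(- 3 \left(-80\right)^{2}\right) = 83 - 44 \left(\left(-3\right) 6400\right) = 83 - -844800 = 83 + 844800 = 844883$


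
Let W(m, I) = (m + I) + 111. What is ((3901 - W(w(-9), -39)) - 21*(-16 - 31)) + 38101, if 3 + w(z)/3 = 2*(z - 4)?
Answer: 43004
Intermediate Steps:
w(z) = -33 + 6*z (w(z) = -9 + 3*(2*(z - 4)) = -9 + 3*(2*(-4 + z)) = -9 + 3*(-8 + 2*z) = -9 + (-24 + 6*z) = -33 + 6*z)
W(m, I) = 111 + I + m (W(m, I) = (I + m) + 111 = 111 + I + m)
((3901 - W(w(-9), -39)) - 21*(-16 - 31)) + 38101 = ((3901 - (111 - 39 + (-33 + 6*(-9)))) - 21*(-16 - 31)) + 38101 = ((3901 - (111 - 39 + (-33 - 54))) - 21*(-47)) + 38101 = ((3901 - (111 - 39 - 87)) - 1*(-987)) + 38101 = ((3901 - 1*(-15)) + 987) + 38101 = ((3901 + 15) + 987) + 38101 = (3916 + 987) + 38101 = 4903 + 38101 = 43004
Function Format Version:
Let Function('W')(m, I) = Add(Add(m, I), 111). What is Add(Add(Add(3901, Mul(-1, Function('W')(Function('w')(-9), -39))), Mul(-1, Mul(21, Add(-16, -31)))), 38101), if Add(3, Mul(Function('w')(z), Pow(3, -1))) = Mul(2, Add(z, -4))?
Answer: 43004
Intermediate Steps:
Function('w')(z) = Add(-33, Mul(6, z)) (Function('w')(z) = Add(-9, Mul(3, Mul(2, Add(z, -4)))) = Add(-9, Mul(3, Mul(2, Add(-4, z)))) = Add(-9, Mul(3, Add(-8, Mul(2, z)))) = Add(-9, Add(-24, Mul(6, z))) = Add(-33, Mul(6, z)))
Function('W')(m, I) = Add(111, I, m) (Function('W')(m, I) = Add(Add(I, m), 111) = Add(111, I, m))
Add(Add(Add(3901, Mul(-1, Function('W')(Function('w')(-9), -39))), Mul(-1, Mul(21, Add(-16, -31)))), 38101) = Add(Add(Add(3901, Mul(-1, Add(111, -39, Add(-33, Mul(6, -9))))), Mul(-1, Mul(21, Add(-16, -31)))), 38101) = Add(Add(Add(3901, Mul(-1, Add(111, -39, Add(-33, -54)))), Mul(-1, Mul(21, -47))), 38101) = Add(Add(Add(3901, Mul(-1, Add(111, -39, -87))), Mul(-1, -987)), 38101) = Add(Add(Add(3901, Mul(-1, -15)), 987), 38101) = Add(Add(Add(3901, 15), 987), 38101) = Add(Add(3916, 987), 38101) = Add(4903, 38101) = 43004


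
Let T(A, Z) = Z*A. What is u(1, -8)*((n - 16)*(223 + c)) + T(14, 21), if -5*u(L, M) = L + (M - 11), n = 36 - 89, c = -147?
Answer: -92922/5 ≈ -18584.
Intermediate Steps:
T(A, Z) = A*Z
n = -53
u(L, M) = 11/5 - L/5 - M/5 (u(L, M) = -(L + (M - 11))/5 = -(L + (-11 + M))/5 = -(-11 + L + M)/5 = 11/5 - L/5 - M/5)
u(1, -8)*((n - 16)*(223 + c)) + T(14, 21) = (11/5 - ⅕*1 - ⅕*(-8))*((-53 - 16)*(223 - 147)) + 14*21 = (11/5 - ⅕ + 8/5)*(-69*76) + 294 = (18/5)*(-5244) + 294 = -94392/5 + 294 = -92922/5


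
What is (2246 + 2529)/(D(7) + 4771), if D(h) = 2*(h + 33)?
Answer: 4775/4851 ≈ 0.98433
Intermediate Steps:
D(h) = 66 + 2*h (D(h) = 2*(33 + h) = 66 + 2*h)
(2246 + 2529)/(D(7) + 4771) = (2246 + 2529)/((66 + 2*7) + 4771) = 4775/((66 + 14) + 4771) = 4775/(80 + 4771) = 4775/4851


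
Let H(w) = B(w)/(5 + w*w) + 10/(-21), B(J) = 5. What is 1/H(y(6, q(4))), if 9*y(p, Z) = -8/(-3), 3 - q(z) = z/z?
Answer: 77889/39455 ≈ 1.9741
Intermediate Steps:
q(z) = 2 (q(z) = 3 - z/z = 3 - 1*1 = 3 - 1 = 2)
y(p, Z) = 8/27 (y(p, Z) = (-8/(-3))/9 = (-8*(-⅓))/9 = (⅑)*(8/3) = 8/27)
H(w) = -10/21 + 5/(5 + w²) (H(w) = 5/(5 + w*w) + 10/(-21) = 5/(5 + w²) + 10*(-1/21) = 5/(5 + w²) - 10/21 = -10/21 + 5/(5 + w²))
1/H(y(6, q(4))) = 1/(5*(11 - 2*(8/27)²)/(21*(5 + (8/27)²))) = 1/(5*(11 - 2*64/729)/(21*(5 + 64/729))) = 1/(5*(11 - 128/729)/(21*(3709/729))) = 1/((5/21)*(729/3709)*(7891/729)) = 1/(39455/77889) = 77889/39455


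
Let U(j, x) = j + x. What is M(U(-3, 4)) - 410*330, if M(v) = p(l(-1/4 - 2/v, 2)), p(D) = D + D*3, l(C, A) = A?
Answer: -135292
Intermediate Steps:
p(D) = 4*D (p(D) = D + 3*D = 4*D)
M(v) = 8 (M(v) = 4*2 = 8)
M(U(-3, 4)) - 410*330 = 8 - 410*330 = 8 - 135300 = -135292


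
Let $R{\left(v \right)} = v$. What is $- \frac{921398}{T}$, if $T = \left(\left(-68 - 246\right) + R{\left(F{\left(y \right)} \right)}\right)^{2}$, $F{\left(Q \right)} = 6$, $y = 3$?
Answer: $- \frac{460699}{47432} \approx -9.7128$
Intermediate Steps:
$T = 94864$ ($T = \left(\left(-68 - 246\right) + 6\right)^{2} = \left(-314 + 6\right)^{2} = \left(-308\right)^{2} = 94864$)
$- \frac{921398}{T} = - \frac{921398}{94864} = \left(-921398\right) \frac{1}{94864} = - \frac{460699}{47432}$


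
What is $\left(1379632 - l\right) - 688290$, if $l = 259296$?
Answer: $432046$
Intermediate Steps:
$\left(1379632 - l\right) - 688290 = \left(1379632 - 259296\right) - 688290 = 1120336 - 688290 = 432046$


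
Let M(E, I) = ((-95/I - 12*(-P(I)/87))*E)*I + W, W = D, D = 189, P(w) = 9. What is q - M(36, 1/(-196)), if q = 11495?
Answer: 20925970/1421 ≈ 14726.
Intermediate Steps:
W = 189
M(E, I) = 189 + E*I*(36/29 - 95/I) (M(E, I) = ((-95/I - 12/((-87/9)))*E)*I + 189 = ((-95/I - 12/((-87*⅑)))*E)*I + 189 = ((-95/I - 12/(-29/3))*E)*I + 189 = ((-95/I - 12*(-3/29))*E)*I + 189 = ((-95/I + 36/29)*E)*I + 189 = ((36/29 - 95/I)*E)*I + 189 = (E*(36/29 - 95/I))*I + 189 = E*I*(36/29 - 95/I) + 189 = 189 + E*I*(36/29 - 95/I))
q - M(36, 1/(-196)) = 11495 - (189 - 95*36 + (36/29)*36/(-196)) = 11495 - (189 - 3420 + (36/29)*36*(-1/196)) = 11495 - (189 - 3420 - 324/1421) = 11495 - 1*(-4591575/1421) = 11495 + 4591575/1421 = 20925970/1421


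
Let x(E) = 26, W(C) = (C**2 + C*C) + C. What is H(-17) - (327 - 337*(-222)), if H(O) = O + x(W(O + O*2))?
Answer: -75132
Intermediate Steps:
W(C) = C + 2*C**2 (W(C) = (C**2 + C**2) + C = 2*C**2 + C = C + 2*C**2)
H(O) = 26 + O (H(O) = O + 26 = 26 + O)
H(-17) - (327 - 337*(-222)) = (26 - 17) - (327 - 337*(-222)) = 9 - (327 + 74814) = 9 - 1*75141 = 9 - 75141 = -75132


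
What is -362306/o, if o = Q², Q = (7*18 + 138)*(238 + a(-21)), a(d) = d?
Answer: -3697/33488928 ≈ -0.00011039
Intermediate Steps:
Q = 57288 (Q = (7*18 + 138)*(238 - 21) = (126 + 138)*217 = 264*217 = 57288)
o = 3281914944 (o = 57288² = 3281914944)
-362306/o = -362306/3281914944 = -362306*1/3281914944 = -3697/33488928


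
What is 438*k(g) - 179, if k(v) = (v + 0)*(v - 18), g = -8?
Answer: 90925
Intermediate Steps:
k(v) = v*(-18 + v)
438*k(g) - 179 = 438*(-8*(-18 - 8)) - 179 = 438*(-8*(-26)) - 179 = 438*208 - 179 = 91104 - 179 = 90925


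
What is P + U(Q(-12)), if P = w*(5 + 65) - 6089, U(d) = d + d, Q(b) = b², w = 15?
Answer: -4751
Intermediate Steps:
U(d) = 2*d
P = -5039 (P = 15*(5 + 65) - 6089 = 15*70 - 6089 = 1050 - 6089 = -5039)
P + U(Q(-12)) = -5039 + 2*(-12)² = -5039 + 2*144 = -5039 + 288 = -4751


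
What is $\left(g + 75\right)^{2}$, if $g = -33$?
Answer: $1764$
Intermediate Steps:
$\left(g + 75\right)^{2} = \left(-33 + 75\right)^{2} = 42^{2} = 1764$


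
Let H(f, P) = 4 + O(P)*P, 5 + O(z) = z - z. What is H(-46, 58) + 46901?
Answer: 46615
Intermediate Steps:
O(z) = -5 (O(z) = -5 + (z - z) = -5 + 0 = -5)
H(f, P) = 4 - 5*P
H(-46, 58) + 46901 = (4 - 5*58) + 46901 = (4 - 290) + 46901 = -286 + 46901 = 46615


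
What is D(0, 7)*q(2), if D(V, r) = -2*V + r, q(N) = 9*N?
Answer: 126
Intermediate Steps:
D(V, r) = r - 2*V
D(0, 7)*q(2) = (7 - 2*0)*(9*2) = (7 + 0)*18 = 7*18 = 126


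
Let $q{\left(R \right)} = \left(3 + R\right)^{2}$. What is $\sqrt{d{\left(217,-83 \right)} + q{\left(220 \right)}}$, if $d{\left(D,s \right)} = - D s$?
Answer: $2 \sqrt{16935} \approx 260.27$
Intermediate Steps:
$d{\left(D,s \right)} = - D s$
$\sqrt{d{\left(217,-83 \right)} + q{\left(220 \right)}} = \sqrt{\left(-1\right) 217 \left(-83\right) + \left(3 + 220\right)^{2}} = \sqrt{18011 + 223^{2}} = \sqrt{18011 + 49729} = \sqrt{67740} = 2 \sqrt{16935}$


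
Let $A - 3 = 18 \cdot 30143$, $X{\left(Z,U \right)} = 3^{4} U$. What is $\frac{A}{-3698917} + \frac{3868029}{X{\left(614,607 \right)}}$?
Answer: $\frac{1586760149026}{20207183571} \approx 78.525$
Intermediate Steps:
$X{\left(Z,U \right)} = 81 U$
$A = 542577$ ($A = 3 + 18 \cdot 30143 = 3 + 542574 = 542577$)
$\frac{A}{-3698917} + \frac{3868029}{X{\left(614,607 \right)}} = \frac{542577}{-3698917} + \frac{3868029}{81 \cdot 607} = 542577 \left(- \frac{1}{3698917}\right) + \frac{3868029}{49167} = - \frac{542577}{3698917} + 3868029 \cdot \frac{1}{49167} = - \frac{542577}{3698917} + \frac{429781}{5463} = \frac{1586760149026}{20207183571}$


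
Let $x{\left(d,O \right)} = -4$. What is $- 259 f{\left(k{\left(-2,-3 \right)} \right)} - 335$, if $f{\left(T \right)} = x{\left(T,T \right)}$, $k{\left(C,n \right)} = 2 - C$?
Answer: $701$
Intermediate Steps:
$f{\left(T \right)} = -4$
$- 259 f{\left(k{\left(-2,-3 \right)} \right)} - 335 = \left(-259\right) \left(-4\right) - 335 = 1036 - 335 = 701$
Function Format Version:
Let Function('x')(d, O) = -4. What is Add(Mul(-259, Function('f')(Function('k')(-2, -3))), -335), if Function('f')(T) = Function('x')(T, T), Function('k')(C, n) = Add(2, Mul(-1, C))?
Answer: 701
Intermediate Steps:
Function('f')(T) = -4
Add(Mul(-259, Function('f')(Function('k')(-2, -3))), -335) = Add(Mul(-259, -4), -335) = Add(1036, -335) = 701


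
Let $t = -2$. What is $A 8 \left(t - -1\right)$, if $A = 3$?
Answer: $-24$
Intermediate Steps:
$A 8 \left(t - -1\right) = 3 \cdot 8 \left(-2 - -1\right) = 24 \left(-2 + 1\right) = 24 \left(-1\right) = -24$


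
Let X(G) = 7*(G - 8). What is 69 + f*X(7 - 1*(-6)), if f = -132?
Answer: -4551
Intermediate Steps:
X(G) = -56 + 7*G (X(G) = 7*(-8 + G) = -56 + 7*G)
69 + f*X(7 - 1*(-6)) = 69 - 132*(-56 + 7*(7 - 1*(-6))) = 69 - 132*(-56 + 7*(7 + 6)) = 69 - 132*(-56 + 7*13) = 69 - 132*(-56 + 91) = 69 - 132*35 = 69 - 4620 = -4551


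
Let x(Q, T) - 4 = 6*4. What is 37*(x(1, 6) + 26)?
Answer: 1998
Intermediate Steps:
x(Q, T) = 28 (x(Q, T) = 4 + 6*4 = 4 + 24 = 28)
37*(x(1, 6) + 26) = 37*(28 + 26) = 37*54 = 1998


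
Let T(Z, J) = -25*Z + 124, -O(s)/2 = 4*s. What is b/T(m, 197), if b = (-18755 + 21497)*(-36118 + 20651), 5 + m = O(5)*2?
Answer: -42410514/2249 ≈ -18858.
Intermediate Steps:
O(s) = -8*s
m = -85 (m = -5 - 8*5*2 = -5 - 40*2 = -5 - 80 = -85)
T(Z, J) = 124 - 25*Z
b = -42410514 (b = 2742*(-15467) = -42410514)
b/T(m, 197) = -42410514/(124 - 25*(-85)) = -42410514/(124 + 2125) = -42410514/2249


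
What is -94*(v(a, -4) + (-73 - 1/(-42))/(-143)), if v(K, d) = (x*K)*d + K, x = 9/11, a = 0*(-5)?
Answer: -144055/3003 ≈ -47.970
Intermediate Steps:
a = 0
x = 9/11 (x = 9*(1/11) = 9/11 ≈ 0.81818)
v(K, d) = K + 9*K*d/11 (v(K, d) = (9*K/11)*d + K = 9*K*d/11 + K = K + 9*K*d/11)
-94*(v(a, -4) + (-73 - 1/(-42))/(-143)) = -94*((1/11)*0*(11 + 9*(-4)) + (-73 - 1/(-42))/(-143)) = -94*((1/11)*0*(11 - 36) + (-73 - 1*(-1/42))*(-1/143)) = -94*((1/11)*0*(-25) + (-73 + 1/42)*(-1/143)) = -94*(0 - 3065/42*(-1/143)) = -94*(0 + 3065/6006) = -94*3065/6006 = -144055/3003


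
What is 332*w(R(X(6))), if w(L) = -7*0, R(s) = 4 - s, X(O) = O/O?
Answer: 0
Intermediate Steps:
X(O) = 1
w(L) = 0
332*w(R(X(6))) = 332*0 = 0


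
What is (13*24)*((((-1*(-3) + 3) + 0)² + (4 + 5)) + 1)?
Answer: 14352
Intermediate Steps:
(13*24)*((((-1*(-3) + 3) + 0)² + (4 + 5)) + 1) = 312*((((3 + 3) + 0)² + 9) + 1) = 312*(((6 + 0)² + 9) + 1) = 312*((6² + 9) + 1) = 312*((36 + 9) + 1) = 312*(45 + 1) = 312*46 = 14352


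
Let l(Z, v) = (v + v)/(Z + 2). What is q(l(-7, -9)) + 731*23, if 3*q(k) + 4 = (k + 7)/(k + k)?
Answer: 1815713/108 ≈ 16812.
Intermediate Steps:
l(Z, v) = 2*v/(2 + Z) (l(Z, v) = (2*v)/(2 + Z) = 2*v/(2 + Z))
q(k) = -4/3 + (7 + k)/(6*k) (q(k) = -4/3 + ((k + 7)/(k + k))/3 = -4/3 + ((7 + k)/((2*k)))/3 = -4/3 + ((7 + k)*(1/(2*k)))/3 = -4/3 + ((7 + k)/(2*k))/3 = -4/3 + (7 + k)/(6*k))
q(l(-7, -9)) + 731*23 = 7*(1 - 2*(-9)/(2 - 7))/(6*((2*(-9)/(2 - 7)))) + 731*23 = 7*(1 - 2*(-9)/(-5))/(6*((2*(-9)/(-5)))) + 16813 = 7*(1 - 2*(-9)*(-1)/5)/(6*((2*(-9)*(-⅕)))) + 16813 = 7*(1 - 1*18/5)/(6*(18/5)) + 16813 = (7/6)*(5/18)*(1 - 18/5) + 16813 = (7/6)*(5/18)*(-13/5) + 16813 = -91/108 + 16813 = 1815713/108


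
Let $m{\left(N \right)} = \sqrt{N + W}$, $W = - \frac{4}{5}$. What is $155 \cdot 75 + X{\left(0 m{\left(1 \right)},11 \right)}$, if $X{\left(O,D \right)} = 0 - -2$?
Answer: $11627$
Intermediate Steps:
$W = - \frac{4}{5}$ ($W = \left(-4\right) \frac{1}{5} = - \frac{4}{5} \approx -0.8$)
$m{\left(N \right)} = \sqrt{- \frac{4}{5} + N}$ ($m{\left(N \right)} = \sqrt{N - \frac{4}{5}} = \sqrt{- \frac{4}{5} + N}$)
$X{\left(O,D \right)} = 2$ ($X{\left(O,D \right)} = 0 + 2 = 2$)
$155 \cdot 75 + X{\left(0 m{\left(1 \right)},11 \right)} = 155 \cdot 75 + 2 = 11625 + 2 = 11627$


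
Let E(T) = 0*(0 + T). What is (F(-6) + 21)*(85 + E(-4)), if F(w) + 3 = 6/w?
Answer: 1445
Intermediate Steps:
F(w) = -3 + 6/w
E(T) = 0 (E(T) = 0*T = 0)
(F(-6) + 21)*(85 + E(-4)) = ((-3 + 6/(-6)) + 21)*(85 + 0) = ((-3 + 6*(-⅙)) + 21)*85 = ((-3 - 1) + 21)*85 = (-4 + 21)*85 = 17*85 = 1445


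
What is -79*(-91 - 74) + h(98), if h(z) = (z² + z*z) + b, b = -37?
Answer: 32206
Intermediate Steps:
h(z) = -37 + 2*z² (h(z) = (z² + z*z) - 37 = (z² + z²) - 37 = 2*z² - 37 = -37 + 2*z²)
-79*(-91 - 74) + h(98) = -79*(-91 - 74) + (-37 + 2*98²) = -79*(-165) + (-37 + 2*9604) = 13035 + (-37 + 19208) = 13035 + 19171 = 32206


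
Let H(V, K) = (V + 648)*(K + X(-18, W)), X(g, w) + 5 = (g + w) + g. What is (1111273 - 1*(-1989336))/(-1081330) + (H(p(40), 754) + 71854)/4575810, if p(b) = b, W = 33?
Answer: -451836977421/164932020910 ≈ -2.7395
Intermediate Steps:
X(g, w) = -5 + w + 2*g (X(g, w) = -5 + ((g + w) + g) = -5 + (w + 2*g) = -5 + w + 2*g)
H(V, K) = (-8 + K)*(648 + V) (H(V, K) = (V + 648)*(K + (-5 + 33 + 2*(-18))) = (648 + V)*(K + (-5 + 33 - 36)) = (648 + V)*(K - 8) = (648 + V)*(-8 + K) = (-8 + K)*(648 + V))
(1111273 - 1*(-1989336))/(-1081330) + (H(p(40), 754) + 71854)/4575810 = (1111273 - 1*(-1989336))/(-1081330) + ((-5184 - 8*40 + 648*754 + 754*40) + 71854)/4575810 = (1111273 + 1989336)*(-1/1081330) + ((-5184 - 320 + 488592 + 30160) + 71854)*(1/4575810) = 3100609*(-1/1081330) + (513248 + 71854)*(1/4575810) = -3100609/1081330 + 585102*(1/4575810) = -3100609/1081330 + 97517/762635 = -451836977421/164932020910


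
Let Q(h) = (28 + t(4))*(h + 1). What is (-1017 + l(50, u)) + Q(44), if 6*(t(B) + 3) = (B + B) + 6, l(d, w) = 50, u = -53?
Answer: 263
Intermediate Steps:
t(B) = -2 + B/3 (t(B) = -3 + ((B + B) + 6)/6 = -3 + (2*B + 6)/6 = -3 + (6 + 2*B)/6 = -3 + (1 + B/3) = -2 + B/3)
Q(h) = 82/3 + 82*h/3 (Q(h) = (28 + (-2 + (1/3)*4))*(h + 1) = (28 + (-2 + 4/3))*(1 + h) = (28 - 2/3)*(1 + h) = 82*(1 + h)/3 = 82/3 + 82*h/3)
(-1017 + l(50, u)) + Q(44) = (-1017 + 50) + (82/3 + (82/3)*44) = -967 + (82/3 + 3608/3) = -967 + 1230 = 263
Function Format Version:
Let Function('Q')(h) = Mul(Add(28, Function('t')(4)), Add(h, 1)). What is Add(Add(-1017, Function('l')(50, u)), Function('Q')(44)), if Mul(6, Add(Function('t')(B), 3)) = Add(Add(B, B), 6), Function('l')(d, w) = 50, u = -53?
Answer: 263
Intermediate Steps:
Function('t')(B) = Add(-2, Mul(Rational(1, 3), B)) (Function('t')(B) = Add(-3, Mul(Rational(1, 6), Add(Add(B, B), 6))) = Add(-3, Mul(Rational(1, 6), Add(Mul(2, B), 6))) = Add(-3, Mul(Rational(1, 6), Add(6, Mul(2, B)))) = Add(-3, Add(1, Mul(Rational(1, 3), B))) = Add(-2, Mul(Rational(1, 3), B)))
Function('Q')(h) = Add(Rational(82, 3), Mul(Rational(82, 3), h)) (Function('Q')(h) = Mul(Add(28, Add(-2, Mul(Rational(1, 3), 4))), Add(h, 1)) = Mul(Add(28, Add(-2, Rational(4, 3))), Add(1, h)) = Mul(Add(28, Rational(-2, 3)), Add(1, h)) = Mul(Rational(82, 3), Add(1, h)) = Add(Rational(82, 3), Mul(Rational(82, 3), h)))
Add(Add(-1017, Function('l')(50, u)), Function('Q')(44)) = Add(Add(-1017, 50), Add(Rational(82, 3), Mul(Rational(82, 3), 44))) = Add(-967, Add(Rational(82, 3), Rational(3608, 3))) = Add(-967, 1230) = 263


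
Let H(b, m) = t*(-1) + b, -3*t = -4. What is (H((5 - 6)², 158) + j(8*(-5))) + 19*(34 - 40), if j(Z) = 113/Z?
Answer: -14059/120 ≈ -117.16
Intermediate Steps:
t = 4/3 (t = -⅓*(-4) = 4/3 ≈ 1.3333)
H(b, m) = -4/3 + b (H(b, m) = (4/3)*(-1) + b = -4/3 + b)
(H((5 - 6)², 158) + j(8*(-5))) + 19*(34 - 40) = ((-4/3 + (5 - 6)²) + 113/((8*(-5)))) + 19*(34 - 40) = ((-4/3 + (-1)²) + 113/(-40)) + 19*(-6) = ((-4/3 + 1) + 113*(-1/40)) - 114 = (-⅓ - 113/40) - 114 = -379/120 - 114 = -14059/120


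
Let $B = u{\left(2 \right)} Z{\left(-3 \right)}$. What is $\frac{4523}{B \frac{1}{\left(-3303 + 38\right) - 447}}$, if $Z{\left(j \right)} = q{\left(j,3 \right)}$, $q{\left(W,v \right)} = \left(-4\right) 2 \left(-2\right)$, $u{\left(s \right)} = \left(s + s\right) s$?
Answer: $-131167$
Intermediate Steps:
$u{\left(s \right)} = 2 s^{2}$ ($u{\left(s \right)} = 2 s s = 2 s^{2}$)
$q{\left(W,v \right)} = 16$ ($q{\left(W,v \right)} = \left(-8\right) \left(-2\right) = 16$)
$Z{\left(j \right)} = 16$
$B = 128$ ($B = 2 \cdot 2^{2} \cdot 16 = 2 \cdot 4 \cdot 16 = 8 \cdot 16 = 128$)
$\frac{4523}{B \frac{1}{\left(-3303 + 38\right) - 447}} = \frac{4523}{128 \frac{1}{\left(-3303 + 38\right) - 447}} = \frac{4523}{128 \frac{1}{-3265 - 447}} = \frac{4523}{128 \frac{1}{-3712}} = \frac{4523}{128 \left(- \frac{1}{3712}\right)} = \frac{4523}{- \frac{1}{29}} = 4523 \left(-29\right) = -131167$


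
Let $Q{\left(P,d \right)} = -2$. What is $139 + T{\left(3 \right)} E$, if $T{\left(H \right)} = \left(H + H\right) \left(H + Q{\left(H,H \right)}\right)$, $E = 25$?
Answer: $289$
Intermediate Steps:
$T{\left(H \right)} = 2 H \left(-2 + H\right)$ ($T{\left(H \right)} = \left(H + H\right) \left(H - 2\right) = 2 H \left(-2 + H\right)$)
$139 + T{\left(3 \right)} E = 139 + 2 \cdot 3 \left(-2 + 3\right) 25 = 139 + 2 \cdot 3 \cdot 1 \cdot 25 = 139 + 6 \cdot 25 = 139 + 150 = 289$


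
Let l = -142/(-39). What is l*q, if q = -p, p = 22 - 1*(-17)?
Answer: -142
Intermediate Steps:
l = 142/39 (l = -142*(-1/39) = 142/39 ≈ 3.6410)
p = 39 (p = 22 + 17 = 39)
q = -39 (q = -1*39 = -39)
l*q = (142/39)*(-39) = -142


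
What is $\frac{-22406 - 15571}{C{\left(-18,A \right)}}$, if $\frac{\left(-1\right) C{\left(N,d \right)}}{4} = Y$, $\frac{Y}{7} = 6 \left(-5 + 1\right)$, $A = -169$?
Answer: $- \frac{12659}{224} \approx -56.513$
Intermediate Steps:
$Y = -168$ ($Y = 7 \cdot 6 \left(-5 + 1\right) = 7 \cdot 6 \left(-4\right) = 7 \left(-24\right) = -168$)
$C{\left(N,d \right)} = 672$ ($C{\left(N,d \right)} = \left(-4\right) \left(-168\right) = 672$)
$\frac{-22406 - 15571}{C{\left(-18,A \right)}} = \frac{-22406 - 15571}{672} = \left(-37977\right) \frac{1}{672} = - \frac{12659}{224}$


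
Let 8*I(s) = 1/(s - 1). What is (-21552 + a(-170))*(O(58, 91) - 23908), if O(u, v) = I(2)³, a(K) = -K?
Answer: 130867408445/256 ≈ 5.1120e+8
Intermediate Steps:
I(s) = 1/(8*(-1 + s)) (I(s) = 1/(8*(s - 1)) = 1/(8*(-1 + s)))
O(u, v) = 1/512 (O(u, v) = (1/(8*(-1 + 2)))³ = ((⅛)/1)³ = ((⅛)*1)³ = (⅛)³ = 1/512)
(-21552 + a(-170))*(O(58, 91) - 23908) = (-21552 - 1*(-170))*(1/512 - 23908) = (-21552 + 170)*(-12240895/512) = -21382*(-12240895/512) = 130867408445/256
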